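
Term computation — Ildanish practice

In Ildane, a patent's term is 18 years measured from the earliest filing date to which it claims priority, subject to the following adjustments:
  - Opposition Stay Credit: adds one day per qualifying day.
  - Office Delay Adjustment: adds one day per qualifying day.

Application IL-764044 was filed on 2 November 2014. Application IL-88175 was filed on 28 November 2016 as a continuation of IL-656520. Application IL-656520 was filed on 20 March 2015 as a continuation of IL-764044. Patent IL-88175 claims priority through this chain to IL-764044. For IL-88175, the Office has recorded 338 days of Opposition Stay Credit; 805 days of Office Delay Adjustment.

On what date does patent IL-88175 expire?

Earliest priority filing: 2 November 2014.
Base term: 2 November 2014 + 18 years → 2 November 2032.
Opposition Stay Credit: +338 days → 6 October 2033.
Office Delay Adjustment: +805 days → 20 December 2035.

2035-12-20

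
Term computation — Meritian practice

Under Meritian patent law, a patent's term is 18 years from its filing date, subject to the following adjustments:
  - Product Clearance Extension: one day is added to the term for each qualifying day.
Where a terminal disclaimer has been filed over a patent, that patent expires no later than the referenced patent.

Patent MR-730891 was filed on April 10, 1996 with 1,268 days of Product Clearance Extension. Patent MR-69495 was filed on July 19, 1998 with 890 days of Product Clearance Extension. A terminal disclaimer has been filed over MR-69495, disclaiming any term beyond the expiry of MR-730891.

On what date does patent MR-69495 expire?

2017-09-29

Natural term of MR-69495:
  Base: filing + 18 years → 19 July 2016.
  Product Clearance Extension: +890 days → 26 December 2018.
Expiry of referenced patent MR-730891:
  Base: filing + 18 years → 10 April 2014.
  Product Clearance Extension: +1268 days → 29 September 2017.
Terminal disclaimer: MR-69495 expires on the earlier of 26 December 2018 and 29 September 2017.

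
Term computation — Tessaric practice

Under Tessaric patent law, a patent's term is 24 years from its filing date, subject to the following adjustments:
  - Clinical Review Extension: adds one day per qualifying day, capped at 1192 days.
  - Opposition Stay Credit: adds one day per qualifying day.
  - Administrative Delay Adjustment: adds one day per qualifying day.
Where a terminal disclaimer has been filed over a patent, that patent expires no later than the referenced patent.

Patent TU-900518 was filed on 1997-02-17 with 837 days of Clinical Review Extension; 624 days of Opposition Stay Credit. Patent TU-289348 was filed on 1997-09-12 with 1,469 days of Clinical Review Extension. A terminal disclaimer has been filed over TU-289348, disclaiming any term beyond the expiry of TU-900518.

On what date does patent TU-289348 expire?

December 17, 2024

Natural term of TU-289348:
  Base: filing + 24 years → 12 September 2021.
  Clinical Review Extension: 1469 days claimed exceeds the 1192-day cap, so +1192 days → 17 December 2024.
Expiry of referenced patent TU-900518:
  Base: filing + 24 years → 17 February 2021.
  Clinical Review Extension: 837 days (within the 1192-day cap) → +837 days → 4 June 2023.
  Opposition Stay Credit: +624 days → 17 February 2025.
Terminal disclaimer: TU-289348 expires on the earlier of 17 December 2024 and 17 February 2025.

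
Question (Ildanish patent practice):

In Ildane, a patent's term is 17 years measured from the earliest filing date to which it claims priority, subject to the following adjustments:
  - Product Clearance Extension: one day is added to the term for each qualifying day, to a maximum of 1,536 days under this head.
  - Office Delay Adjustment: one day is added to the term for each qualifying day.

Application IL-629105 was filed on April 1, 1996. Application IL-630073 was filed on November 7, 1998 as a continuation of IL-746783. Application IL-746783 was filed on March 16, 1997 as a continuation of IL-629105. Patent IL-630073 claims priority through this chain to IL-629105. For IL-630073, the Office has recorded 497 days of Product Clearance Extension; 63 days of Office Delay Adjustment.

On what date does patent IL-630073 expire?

2014-10-13

Earliest priority filing: 1 April 1996.
Base term: 1 April 1996 + 17 years → 1 April 2013.
Product Clearance Extension: 497 days (within the 1536-day cap) → +497 days → 11 August 2014.
Office Delay Adjustment: +63 days → 13 October 2014.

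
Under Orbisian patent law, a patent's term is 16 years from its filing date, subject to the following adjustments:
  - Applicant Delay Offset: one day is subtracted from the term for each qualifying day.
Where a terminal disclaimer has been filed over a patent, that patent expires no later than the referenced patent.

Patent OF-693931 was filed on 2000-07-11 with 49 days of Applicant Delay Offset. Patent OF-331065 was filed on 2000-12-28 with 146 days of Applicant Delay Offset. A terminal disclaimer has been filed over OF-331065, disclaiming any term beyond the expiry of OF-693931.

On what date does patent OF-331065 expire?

Natural term of OF-331065:
  Base: filing + 16 years → 28 December 2016.
  Applicant Delay Offset: −146 days → 4 August 2016.
Expiry of referenced patent OF-693931:
  Base: filing + 16 years → 11 July 2016.
  Applicant Delay Offset: −49 days → 23 May 2016.
Terminal disclaimer: OF-331065 expires on the earlier of 4 August 2016 and 23 May 2016.

May 23, 2016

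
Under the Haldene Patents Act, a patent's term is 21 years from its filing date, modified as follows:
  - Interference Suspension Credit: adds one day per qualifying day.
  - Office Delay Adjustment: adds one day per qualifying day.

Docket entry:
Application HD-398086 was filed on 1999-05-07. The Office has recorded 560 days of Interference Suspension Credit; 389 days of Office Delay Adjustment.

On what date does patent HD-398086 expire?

Base term: filing date + 21 years → 7 May 2020.
Interference Suspension Credit: +560 days → 18 November 2021.
Office Delay Adjustment: +389 days → 12 December 2022.

2022-12-12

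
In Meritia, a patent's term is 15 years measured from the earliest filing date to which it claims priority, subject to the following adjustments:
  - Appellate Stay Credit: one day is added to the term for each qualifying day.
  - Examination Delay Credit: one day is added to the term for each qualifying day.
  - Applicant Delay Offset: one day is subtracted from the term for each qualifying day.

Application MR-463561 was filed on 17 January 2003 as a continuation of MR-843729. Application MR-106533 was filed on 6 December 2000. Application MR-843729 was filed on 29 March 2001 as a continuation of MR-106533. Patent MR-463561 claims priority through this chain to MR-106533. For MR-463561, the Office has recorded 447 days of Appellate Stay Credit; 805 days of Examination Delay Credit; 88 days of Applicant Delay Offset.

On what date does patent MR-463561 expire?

Earliest priority filing: 6 December 2000.
Base term: 6 December 2000 + 15 years → 6 December 2015.
Appellate Stay Credit: +447 days → 25 February 2017.
Examination Delay Credit: +805 days → 11 May 2019.
Applicant Delay Offset: −88 days → 12 February 2019.

February 12, 2019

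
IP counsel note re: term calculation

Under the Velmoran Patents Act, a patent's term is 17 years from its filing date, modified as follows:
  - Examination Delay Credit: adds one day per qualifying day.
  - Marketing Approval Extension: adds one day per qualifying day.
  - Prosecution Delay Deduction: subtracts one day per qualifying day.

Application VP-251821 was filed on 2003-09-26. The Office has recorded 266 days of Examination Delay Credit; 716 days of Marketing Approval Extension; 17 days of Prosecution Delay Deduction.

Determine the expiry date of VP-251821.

Base term: filing date + 17 years → 26 September 2020.
Examination Delay Credit: +266 days → 19 June 2021.
Marketing Approval Extension: +716 days → 5 June 2023.
Prosecution Delay Deduction: −17 days → 19 May 2023.

2023-05-19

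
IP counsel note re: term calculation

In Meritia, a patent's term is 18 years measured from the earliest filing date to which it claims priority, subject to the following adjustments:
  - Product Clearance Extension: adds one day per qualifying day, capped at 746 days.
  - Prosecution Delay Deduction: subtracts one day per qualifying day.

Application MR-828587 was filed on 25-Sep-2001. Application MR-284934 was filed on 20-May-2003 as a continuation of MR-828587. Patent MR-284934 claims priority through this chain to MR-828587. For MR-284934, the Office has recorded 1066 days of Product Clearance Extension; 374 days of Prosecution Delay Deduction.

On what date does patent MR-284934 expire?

2020-10-01

Earliest priority filing: 25 September 2001.
Base term: 25 September 2001 + 18 years → 25 September 2019.
Product Clearance Extension: 1066 days claimed exceeds the 746-day cap, so +746 days → 10 October 2021.
Prosecution Delay Deduction: −374 days → 1 October 2020.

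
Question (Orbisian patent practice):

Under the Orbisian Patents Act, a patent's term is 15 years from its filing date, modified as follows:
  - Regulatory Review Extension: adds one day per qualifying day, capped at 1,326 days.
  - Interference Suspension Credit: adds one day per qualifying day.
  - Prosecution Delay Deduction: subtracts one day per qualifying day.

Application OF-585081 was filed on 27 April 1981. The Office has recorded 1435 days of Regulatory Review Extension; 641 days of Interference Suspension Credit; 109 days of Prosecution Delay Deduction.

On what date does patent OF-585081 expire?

Base term: filing date + 15 years → 27 April 1996.
Regulatory Review Extension: 1435 days claimed exceeds the 1326-day cap, so +1326 days → 14 December 1999.
Interference Suspension Credit: +641 days → 15 September 2001.
Prosecution Delay Deduction: −109 days → 29 May 2001.

May 29, 2001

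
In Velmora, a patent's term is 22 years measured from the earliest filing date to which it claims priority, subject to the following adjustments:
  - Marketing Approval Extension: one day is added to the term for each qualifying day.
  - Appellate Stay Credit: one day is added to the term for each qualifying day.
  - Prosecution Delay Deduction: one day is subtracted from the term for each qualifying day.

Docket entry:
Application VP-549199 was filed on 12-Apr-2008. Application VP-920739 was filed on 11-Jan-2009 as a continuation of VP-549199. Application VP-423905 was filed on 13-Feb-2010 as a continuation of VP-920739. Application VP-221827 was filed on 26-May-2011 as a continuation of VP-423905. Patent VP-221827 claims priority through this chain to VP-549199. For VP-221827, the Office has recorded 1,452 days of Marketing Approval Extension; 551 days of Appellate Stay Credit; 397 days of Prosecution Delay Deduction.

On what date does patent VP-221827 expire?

Earliest priority filing: 12 April 2008.
Base term: 12 April 2008 + 22 years → 12 April 2030.
Marketing Approval Extension: +1452 days → 3 April 2034.
Appellate Stay Credit: +551 days → 6 October 2035.
Prosecution Delay Deduction: −397 days → 4 September 2034.

September 4, 2034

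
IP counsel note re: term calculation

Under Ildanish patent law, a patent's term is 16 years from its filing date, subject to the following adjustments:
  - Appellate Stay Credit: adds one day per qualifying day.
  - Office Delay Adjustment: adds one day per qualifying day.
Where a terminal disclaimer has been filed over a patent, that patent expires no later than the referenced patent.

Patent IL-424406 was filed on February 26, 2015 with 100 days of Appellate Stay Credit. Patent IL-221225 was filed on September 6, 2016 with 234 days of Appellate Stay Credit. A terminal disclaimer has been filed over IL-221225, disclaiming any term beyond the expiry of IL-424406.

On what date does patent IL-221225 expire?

Natural term of IL-221225:
  Base: filing + 16 years → 6 September 2032.
  Appellate Stay Credit: +234 days → 28 April 2033.
Expiry of referenced patent IL-424406:
  Base: filing + 16 years → 26 February 2031.
  Appellate Stay Credit: +100 days → 6 June 2031.
Terminal disclaimer: IL-221225 expires on the earlier of 28 April 2033 and 6 June 2031.

June 6, 2031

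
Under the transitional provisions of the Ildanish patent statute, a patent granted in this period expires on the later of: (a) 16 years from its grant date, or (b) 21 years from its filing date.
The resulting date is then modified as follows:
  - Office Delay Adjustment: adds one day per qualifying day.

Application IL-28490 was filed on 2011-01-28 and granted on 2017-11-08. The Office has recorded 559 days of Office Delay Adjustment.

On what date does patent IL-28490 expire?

2035-05-21

(a) grant + 16 years → 8 November 2033.
(b) filing + 21 years → 28 January 2032.
Later of the two: 8 November 2033.
Office Delay Adjustment: +559 days → 21 May 2035.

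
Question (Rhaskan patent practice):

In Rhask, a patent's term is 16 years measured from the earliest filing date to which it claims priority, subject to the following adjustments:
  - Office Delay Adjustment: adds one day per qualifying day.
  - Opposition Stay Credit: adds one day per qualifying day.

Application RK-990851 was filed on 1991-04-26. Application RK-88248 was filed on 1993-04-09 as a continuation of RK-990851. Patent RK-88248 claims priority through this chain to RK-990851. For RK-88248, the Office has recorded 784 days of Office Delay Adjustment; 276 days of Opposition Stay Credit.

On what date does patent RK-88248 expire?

Earliest priority filing: 26 April 1991.
Base term: 26 April 1991 + 16 years → 26 April 2007.
Office Delay Adjustment: +784 days → 18 June 2009.
Opposition Stay Credit: +276 days → 21 March 2010.

2010-03-21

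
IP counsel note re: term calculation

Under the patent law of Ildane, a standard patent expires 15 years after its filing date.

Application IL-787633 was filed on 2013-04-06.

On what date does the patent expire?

April 6, 2028

Filing date + 15 years → 6 April 2028.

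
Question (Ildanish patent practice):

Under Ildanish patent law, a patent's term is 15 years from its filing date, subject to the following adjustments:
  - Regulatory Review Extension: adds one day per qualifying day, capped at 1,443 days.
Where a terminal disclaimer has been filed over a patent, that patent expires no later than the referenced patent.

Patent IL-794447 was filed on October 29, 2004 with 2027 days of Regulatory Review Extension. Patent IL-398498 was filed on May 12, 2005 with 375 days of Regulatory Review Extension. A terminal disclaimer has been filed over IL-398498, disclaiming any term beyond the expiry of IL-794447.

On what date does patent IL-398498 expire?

Natural term of IL-398498:
  Base: filing + 15 years → 12 May 2020.
  Regulatory Review Extension: 375 days (within the 1443-day cap) → +375 days → 22 May 2021.
Expiry of referenced patent IL-794447:
  Base: filing + 15 years → 29 October 2019.
  Regulatory Review Extension: 2027 days claimed exceeds the 1443-day cap, so +1443 days → 11 October 2023.
Terminal disclaimer: IL-398498 expires on the earlier of 22 May 2021 and 11 October 2023.

May 22, 2021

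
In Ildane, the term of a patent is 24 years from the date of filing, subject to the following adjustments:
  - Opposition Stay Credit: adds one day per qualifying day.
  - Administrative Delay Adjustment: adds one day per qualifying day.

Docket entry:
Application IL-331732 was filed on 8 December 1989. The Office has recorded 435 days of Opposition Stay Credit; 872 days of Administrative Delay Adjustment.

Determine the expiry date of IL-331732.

2017-07-07

Base term: filing date + 24 years → 8 December 2013.
Opposition Stay Credit: +435 days → 16 February 2015.
Administrative Delay Adjustment: +872 days → 7 July 2017.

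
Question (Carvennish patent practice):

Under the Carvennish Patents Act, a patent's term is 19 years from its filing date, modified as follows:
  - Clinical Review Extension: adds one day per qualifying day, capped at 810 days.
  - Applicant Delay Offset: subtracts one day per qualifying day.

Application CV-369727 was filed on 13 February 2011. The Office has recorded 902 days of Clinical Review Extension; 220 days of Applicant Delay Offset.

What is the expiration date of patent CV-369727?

September 26, 2031

Base term: filing date + 19 years → 13 February 2030.
Clinical Review Extension: 902 days claimed exceeds the 810-day cap, so +810 days → 3 May 2032.
Applicant Delay Offset: −220 days → 26 September 2031.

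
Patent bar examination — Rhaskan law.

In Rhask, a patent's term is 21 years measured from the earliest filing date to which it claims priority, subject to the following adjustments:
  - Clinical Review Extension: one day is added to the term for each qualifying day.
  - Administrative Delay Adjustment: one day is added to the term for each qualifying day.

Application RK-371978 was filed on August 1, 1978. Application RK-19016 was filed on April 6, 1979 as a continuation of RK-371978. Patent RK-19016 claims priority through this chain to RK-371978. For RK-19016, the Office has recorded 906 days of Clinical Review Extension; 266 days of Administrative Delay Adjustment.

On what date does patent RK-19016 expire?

October 16, 2002

Earliest priority filing: 1 August 1978.
Base term: 1 August 1978 + 21 years → 1 August 1999.
Clinical Review Extension: +906 days → 23 January 2002.
Administrative Delay Adjustment: +266 days → 16 October 2002.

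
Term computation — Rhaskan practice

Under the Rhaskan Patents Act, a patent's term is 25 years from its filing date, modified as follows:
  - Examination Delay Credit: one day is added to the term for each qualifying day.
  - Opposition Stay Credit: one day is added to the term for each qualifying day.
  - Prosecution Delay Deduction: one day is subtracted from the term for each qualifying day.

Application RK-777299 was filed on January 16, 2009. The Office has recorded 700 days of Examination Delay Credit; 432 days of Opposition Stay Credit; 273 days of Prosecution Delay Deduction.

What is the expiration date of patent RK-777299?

May 24, 2036

Base term: filing date + 25 years → 16 January 2034.
Examination Delay Credit: +700 days → 17 December 2035.
Opposition Stay Credit: +432 days → 21 February 2037.
Prosecution Delay Deduction: −273 days → 24 May 2036.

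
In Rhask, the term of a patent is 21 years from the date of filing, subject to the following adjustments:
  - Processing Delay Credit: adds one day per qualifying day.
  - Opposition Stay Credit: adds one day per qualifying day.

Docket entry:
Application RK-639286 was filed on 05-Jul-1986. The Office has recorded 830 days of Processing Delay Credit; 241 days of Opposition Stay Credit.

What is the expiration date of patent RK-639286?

2010-06-10

Base term: filing date + 21 years → 5 July 2007.
Processing Delay Credit: +830 days → 12 October 2009.
Opposition Stay Credit: +241 days → 10 June 2010.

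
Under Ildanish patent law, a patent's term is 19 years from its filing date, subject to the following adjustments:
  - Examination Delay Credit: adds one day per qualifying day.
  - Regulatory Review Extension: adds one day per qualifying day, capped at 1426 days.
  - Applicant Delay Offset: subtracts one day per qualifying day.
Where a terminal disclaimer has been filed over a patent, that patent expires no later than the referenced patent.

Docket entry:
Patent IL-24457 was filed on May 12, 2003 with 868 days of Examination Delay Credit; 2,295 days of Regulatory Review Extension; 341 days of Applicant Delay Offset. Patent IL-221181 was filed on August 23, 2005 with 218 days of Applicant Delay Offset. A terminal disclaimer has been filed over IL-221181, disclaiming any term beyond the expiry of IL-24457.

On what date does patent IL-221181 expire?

Natural term of IL-221181:
  Base: filing + 19 years → 23 August 2024.
  Applicant Delay Offset: −218 days → 18 January 2024.
Expiry of referenced patent IL-24457:
  Base: filing + 19 years → 12 May 2022.
  Examination Delay Credit: +868 days → 26 September 2024.
  Regulatory Review Extension: 2295 days claimed exceeds the 1426-day cap, so +1426 days → 22 August 2028.
  Applicant Delay Offset: −341 days → 16 September 2027.
Terminal disclaimer: IL-221181 expires on the earlier of 18 January 2024 and 16 September 2027.

January 18, 2024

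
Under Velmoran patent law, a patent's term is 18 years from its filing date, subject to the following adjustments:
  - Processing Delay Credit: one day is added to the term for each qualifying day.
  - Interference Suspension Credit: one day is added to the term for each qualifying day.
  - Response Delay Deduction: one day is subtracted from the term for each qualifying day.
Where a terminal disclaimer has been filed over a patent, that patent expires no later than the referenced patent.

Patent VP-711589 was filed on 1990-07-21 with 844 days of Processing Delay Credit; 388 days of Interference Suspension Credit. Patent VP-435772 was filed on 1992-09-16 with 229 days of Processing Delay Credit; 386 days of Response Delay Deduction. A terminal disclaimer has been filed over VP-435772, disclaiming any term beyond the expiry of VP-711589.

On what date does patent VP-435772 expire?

Natural term of VP-435772:
  Base: filing + 18 years → 16 September 2010.
  Processing Delay Credit: +229 days → 3 May 2011.
  Response Delay Deduction: −386 days → 12 April 2010.
Expiry of referenced patent VP-711589:
  Base: filing + 18 years → 21 July 2008.
  Processing Delay Credit: +844 days → 12 November 2010.
  Interference Suspension Credit: +388 days → 5 December 2011.
Terminal disclaimer: VP-435772 expires on the earlier of 12 April 2010 and 5 December 2011.

2010-04-12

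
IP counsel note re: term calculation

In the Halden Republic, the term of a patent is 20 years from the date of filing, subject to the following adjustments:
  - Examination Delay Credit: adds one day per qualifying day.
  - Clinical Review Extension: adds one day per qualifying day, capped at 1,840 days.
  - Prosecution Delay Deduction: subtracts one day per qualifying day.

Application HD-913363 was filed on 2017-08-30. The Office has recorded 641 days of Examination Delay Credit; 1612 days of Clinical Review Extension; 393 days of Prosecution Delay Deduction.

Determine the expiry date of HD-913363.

October 3, 2042

Base term: filing date + 20 years → 30 August 2037.
Examination Delay Credit: +641 days → 2 June 2039.
Clinical Review Extension: 1612 days (within the 1840-day cap) → +1612 days → 31 October 2043.
Prosecution Delay Deduction: −393 days → 3 October 2042.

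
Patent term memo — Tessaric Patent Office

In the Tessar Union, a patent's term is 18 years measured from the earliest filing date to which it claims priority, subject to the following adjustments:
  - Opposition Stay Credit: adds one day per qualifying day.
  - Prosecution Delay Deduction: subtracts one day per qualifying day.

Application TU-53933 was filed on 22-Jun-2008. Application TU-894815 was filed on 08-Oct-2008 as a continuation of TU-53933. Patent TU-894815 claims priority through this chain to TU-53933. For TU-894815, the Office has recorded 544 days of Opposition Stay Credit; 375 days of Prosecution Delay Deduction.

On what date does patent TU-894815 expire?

2026-12-08

Earliest priority filing: 22 June 2008.
Base term: 22 June 2008 + 18 years → 22 June 2026.
Opposition Stay Credit: +544 days → 18 December 2027.
Prosecution Delay Deduction: −375 days → 8 December 2026.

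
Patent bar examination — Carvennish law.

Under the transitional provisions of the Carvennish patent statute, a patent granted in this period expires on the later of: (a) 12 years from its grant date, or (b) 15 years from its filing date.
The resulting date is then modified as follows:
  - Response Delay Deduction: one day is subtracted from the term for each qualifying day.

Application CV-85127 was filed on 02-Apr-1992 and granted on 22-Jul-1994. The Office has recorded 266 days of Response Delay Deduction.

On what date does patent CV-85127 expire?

July 10, 2006

(a) grant + 12 years → 22 July 2006.
(b) filing + 15 years → 2 April 2007.
Later of the two: 2 April 2007.
Response Delay Deduction: −266 days → 10 July 2006.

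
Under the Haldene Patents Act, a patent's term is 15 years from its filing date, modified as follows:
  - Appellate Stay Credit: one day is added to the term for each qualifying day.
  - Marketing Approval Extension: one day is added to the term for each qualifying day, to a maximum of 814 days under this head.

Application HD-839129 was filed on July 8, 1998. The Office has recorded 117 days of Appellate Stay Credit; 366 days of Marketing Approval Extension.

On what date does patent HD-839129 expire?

November 3, 2014

Base term: filing date + 15 years → 8 July 2013.
Appellate Stay Credit: +117 days → 2 November 2013.
Marketing Approval Extension: 366 days (within the 814-day cap) → +366 days → 3 November 2014.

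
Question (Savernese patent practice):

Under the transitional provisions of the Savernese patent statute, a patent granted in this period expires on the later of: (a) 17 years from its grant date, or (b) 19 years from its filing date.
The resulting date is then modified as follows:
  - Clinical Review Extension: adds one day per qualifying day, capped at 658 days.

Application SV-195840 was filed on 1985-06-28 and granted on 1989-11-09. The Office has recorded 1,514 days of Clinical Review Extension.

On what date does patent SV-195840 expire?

(a) grant + 17 years → 9 November 2006.
(b) filing + 19 years → 28 June 2004.
Later of the two: 9 November 2006.
Clinical Review Extension: 1514 days claimed exceeds the 658-day cap, so +658 days → 28 August 2008.

2008-08-28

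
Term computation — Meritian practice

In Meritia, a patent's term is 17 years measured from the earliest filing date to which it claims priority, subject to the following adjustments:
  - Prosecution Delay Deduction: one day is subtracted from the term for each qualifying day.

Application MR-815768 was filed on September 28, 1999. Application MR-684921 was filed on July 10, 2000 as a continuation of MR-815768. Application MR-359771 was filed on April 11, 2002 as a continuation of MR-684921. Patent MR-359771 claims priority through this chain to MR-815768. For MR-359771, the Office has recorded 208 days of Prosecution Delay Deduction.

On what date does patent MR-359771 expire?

Earliest priority filing: 28 September 1999.
Base term: 28 September 1999 + 17 years → 28 September 2016.
Prosecution Delay Deduction: −208 days → 4 March 2016.

March 4, 2016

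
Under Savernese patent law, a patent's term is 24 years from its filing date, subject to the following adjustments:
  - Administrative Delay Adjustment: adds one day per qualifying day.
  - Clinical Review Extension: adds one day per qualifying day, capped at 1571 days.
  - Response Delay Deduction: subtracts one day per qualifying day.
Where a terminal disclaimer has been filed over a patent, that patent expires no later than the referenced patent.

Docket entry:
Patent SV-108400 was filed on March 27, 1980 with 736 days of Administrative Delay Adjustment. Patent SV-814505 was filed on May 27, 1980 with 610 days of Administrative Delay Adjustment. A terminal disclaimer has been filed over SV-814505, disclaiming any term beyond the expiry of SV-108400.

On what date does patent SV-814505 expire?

January 27, 2006

Natural term of SV-814505:
  Base: filing + 24 years → 27 May 2004.
  Administrative Delay Adjustment: +610 days → 27 January 2006.
Expiry of referenced patent SV-108400:
  Base: filing + 24 years → 27 March 2004.
  Administrative Delay Adjustment: +736 days → 2 April 2006.
Terminal disclaimer: SV-814505 expires on the earlier of 27 January 2006 and 2 April 2006.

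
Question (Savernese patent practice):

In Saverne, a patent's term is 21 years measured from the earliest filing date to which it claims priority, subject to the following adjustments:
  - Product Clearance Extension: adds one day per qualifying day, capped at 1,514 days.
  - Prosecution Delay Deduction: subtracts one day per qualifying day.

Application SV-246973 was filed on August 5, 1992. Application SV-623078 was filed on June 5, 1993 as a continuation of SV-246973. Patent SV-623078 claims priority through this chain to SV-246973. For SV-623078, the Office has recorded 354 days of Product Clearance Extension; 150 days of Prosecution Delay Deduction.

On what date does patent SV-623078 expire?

Earliest priority filing: 5 August 1992.
Base term: 5 August 1992 + 21 years → 5 August 2013.
Product Clearance Extension: 354 days (within the 1514-day cap) → +354 days → 25 July 2014.
Prosecution Delay Deduction: −150 days → 25 February 2014.

February 25, 2014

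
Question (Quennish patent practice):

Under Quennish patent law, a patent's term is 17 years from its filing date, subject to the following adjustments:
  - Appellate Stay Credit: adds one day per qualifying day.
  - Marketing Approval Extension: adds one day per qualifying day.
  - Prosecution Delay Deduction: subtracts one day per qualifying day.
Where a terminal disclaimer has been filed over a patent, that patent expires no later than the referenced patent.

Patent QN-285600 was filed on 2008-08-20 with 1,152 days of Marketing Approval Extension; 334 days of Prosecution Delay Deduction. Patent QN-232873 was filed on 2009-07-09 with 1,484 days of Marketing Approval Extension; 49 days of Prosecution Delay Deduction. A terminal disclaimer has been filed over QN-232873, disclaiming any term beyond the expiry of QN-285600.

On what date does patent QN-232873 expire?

November 16, 2027

Natural term of QN-232873:
  Base: filing + 17 years → 9 July 2026.
  Marketing Approval Extension: +1484 days → 1 August 2030.
  Prosecution Delay Deduction: −49 days → 13 June 2030.
Expiry of referenced patent QN-285600:
  Base: filing + 17 years → 20 August 2025.
  Marketing Approval Extension: +1152 days → 15 October 2028.
  Prosecution Delay Deduction: −334 days → 16 November 2027.
Terminal disclaimer: QN-232873 expires on the earlier of 13 June 2030 and 16 November 2027.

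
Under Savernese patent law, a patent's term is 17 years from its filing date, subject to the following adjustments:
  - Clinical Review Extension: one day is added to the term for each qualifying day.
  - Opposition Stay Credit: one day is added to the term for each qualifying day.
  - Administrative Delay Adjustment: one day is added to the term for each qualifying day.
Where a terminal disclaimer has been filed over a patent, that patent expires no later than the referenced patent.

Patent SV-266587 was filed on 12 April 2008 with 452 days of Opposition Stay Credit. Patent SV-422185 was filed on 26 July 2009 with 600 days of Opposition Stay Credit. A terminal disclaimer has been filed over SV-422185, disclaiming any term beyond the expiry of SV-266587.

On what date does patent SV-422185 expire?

2026-07-08

Natural term of SV-422185:
  Base: filing + 17 years → 26 July 2026.
  Opposition Stay Credit: +600 days → 17 March 2028.
Expiry of referenced patent SV-266587:
  Base: filing + 17 years → 12 April 2025.
  Opposition Stay Credit: +452 days → 8 July 2026.
Terminal disclaimer: SV-422185 expires on the earlier of 17 March 2028 and 8 July 2026.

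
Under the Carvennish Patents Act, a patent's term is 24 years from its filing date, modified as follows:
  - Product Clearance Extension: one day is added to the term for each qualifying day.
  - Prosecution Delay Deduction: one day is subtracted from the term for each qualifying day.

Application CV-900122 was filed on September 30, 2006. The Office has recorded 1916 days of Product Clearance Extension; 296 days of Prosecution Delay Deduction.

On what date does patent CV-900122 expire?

Base term: filing date + 24 years → 30 September 2030.
Product Clearance Extension: +1916 days → 29 December 2035.
Prosecution Delay Deduction: −296 days → 8 March 2035.

2035-03-08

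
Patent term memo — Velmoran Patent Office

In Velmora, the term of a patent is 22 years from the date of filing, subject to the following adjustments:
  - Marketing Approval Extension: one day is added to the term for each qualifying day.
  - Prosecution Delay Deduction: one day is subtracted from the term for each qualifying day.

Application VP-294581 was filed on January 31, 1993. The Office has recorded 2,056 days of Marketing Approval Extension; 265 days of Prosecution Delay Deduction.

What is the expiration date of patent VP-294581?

Base term: filing date + 22 years → 31 January 2015.
Marketing Approval Extension: +2056 days → 17 September 2020.
Prosecution Delay Deduction: −265 days → 27 December 2019.

2019-12-27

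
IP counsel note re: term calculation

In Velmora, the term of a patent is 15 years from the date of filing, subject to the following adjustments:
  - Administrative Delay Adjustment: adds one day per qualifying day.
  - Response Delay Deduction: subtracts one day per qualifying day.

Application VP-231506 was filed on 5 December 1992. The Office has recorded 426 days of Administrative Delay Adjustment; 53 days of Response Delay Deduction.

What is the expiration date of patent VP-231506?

2008-12-12

Base term: filing date + 15 years → 5 December 2007.
Administrative Delay Adjustment: +426 days → 3 February 2009.
Response Delay Deduction: −53 days → 12 December 2008.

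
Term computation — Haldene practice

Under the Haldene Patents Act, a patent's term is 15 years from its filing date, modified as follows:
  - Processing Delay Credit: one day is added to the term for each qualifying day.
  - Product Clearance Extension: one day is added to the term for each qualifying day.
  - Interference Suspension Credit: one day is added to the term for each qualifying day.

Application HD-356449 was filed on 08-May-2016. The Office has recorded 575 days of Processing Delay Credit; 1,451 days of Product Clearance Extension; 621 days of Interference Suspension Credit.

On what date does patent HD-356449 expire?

Base term: filing date + 15 years → 8 May 2031.
Processing Delay Credit: +575 days → 3 December 2032.
Product Clearance Extension: +1451 days → 23 November 2036.
Interference Suspension Credit: +621 days → 6 August 2038.

August 6, 2038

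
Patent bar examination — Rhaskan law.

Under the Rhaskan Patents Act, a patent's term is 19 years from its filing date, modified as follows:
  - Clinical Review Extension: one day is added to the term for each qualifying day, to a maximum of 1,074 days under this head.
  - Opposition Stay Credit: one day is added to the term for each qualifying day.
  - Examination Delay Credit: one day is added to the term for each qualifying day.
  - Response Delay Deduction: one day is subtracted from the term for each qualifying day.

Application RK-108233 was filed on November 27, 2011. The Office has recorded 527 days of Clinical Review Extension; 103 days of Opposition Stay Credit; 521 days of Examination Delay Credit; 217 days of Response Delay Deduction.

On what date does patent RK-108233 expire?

Base term: filing date + 19 years → 27 November 2030.
Clinical Review Extension: 527 days (within the 1074-day cap) → +527 days → 7 May 2032.
Opposition Stay Credit: +103 days → 18 August 2032.
Examination Delay Credit: +521 days → 21 January 2034.
Response Delay Deduction: −217 days → 18 June 2033.

2033-06-18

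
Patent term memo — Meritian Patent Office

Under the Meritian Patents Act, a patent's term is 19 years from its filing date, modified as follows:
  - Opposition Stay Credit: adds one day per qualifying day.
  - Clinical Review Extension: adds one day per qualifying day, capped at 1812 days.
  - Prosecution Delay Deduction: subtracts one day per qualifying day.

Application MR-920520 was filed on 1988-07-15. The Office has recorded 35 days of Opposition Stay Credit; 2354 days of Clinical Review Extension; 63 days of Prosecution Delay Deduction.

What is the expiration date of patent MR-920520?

June 2, 2012

Base term: filing date + 19 years → 15 July 2007.
Opposition Stay Credit: +35 days → 19 August 2007.
Clinical Review Extension: 2354 days claimed exceeds the 1812-day cap, so +1812 days → 4 August 2012.
Prosecution Delay Deduction: −63 days → 2 June 2012.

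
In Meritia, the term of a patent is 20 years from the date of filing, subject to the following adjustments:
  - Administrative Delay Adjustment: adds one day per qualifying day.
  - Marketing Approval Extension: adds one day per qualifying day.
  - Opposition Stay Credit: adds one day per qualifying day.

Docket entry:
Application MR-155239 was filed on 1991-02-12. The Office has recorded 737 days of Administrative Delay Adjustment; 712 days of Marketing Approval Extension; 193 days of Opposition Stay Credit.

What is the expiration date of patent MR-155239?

Base term: filing date + 20 years → 12 February 2011.
Administrative Delay Adjustment: +737 days → 18 February 2013.
Marketing Approval Extension: +712 days → 31 January 2015.
Opposition Stay Credit: +193 days → 12 August 2015.

August 12, 2015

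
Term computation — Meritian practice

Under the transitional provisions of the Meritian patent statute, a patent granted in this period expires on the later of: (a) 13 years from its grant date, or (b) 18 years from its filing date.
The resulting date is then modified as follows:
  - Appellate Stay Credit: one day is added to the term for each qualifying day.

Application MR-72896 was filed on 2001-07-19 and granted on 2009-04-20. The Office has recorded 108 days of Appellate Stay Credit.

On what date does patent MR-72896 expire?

August 6, 2022

(a) grant + 13 years → 20 April 2022.
(b) filing + 18 years → 19 July 2019.
Later of the two: 20 April 2022.
Appellate Stay Credit: +108 days → 6 August 2022.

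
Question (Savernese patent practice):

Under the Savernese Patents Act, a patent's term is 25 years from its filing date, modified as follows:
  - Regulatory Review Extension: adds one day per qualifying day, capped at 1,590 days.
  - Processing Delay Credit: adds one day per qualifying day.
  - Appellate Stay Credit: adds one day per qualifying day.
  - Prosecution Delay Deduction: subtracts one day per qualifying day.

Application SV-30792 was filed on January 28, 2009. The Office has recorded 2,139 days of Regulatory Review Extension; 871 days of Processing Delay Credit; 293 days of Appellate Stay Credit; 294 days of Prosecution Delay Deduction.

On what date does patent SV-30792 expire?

Base term: filing date + 25 years → 28 January 2034.
Regulatory Review Extension: 2139 days claimed exceeds the 1590-day cap, so +1590 days → 6 June 2038.
Processing Delay Credit: +871 days → 24 October 2040.
Appellate Stay Credit: +293 days → 13 August 2041.
Prosecution Delay Deduction: −294 days → 23 October 2040.

October 23, 2040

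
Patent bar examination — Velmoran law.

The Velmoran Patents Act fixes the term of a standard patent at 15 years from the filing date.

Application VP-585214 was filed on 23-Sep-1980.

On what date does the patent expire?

Filing date + 15 years → 23 September 1995.

September 23, 1995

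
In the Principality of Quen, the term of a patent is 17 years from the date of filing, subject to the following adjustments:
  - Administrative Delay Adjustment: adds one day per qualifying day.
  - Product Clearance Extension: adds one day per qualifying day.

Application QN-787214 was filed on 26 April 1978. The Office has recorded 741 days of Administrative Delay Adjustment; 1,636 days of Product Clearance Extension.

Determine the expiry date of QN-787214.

October 28, 2001

Base term: filing date + 17 years → 26 April 1995.
Administrative Delay Adjustment: +741 days → 6 May 1997.
Product Clearance Extension: +1636 days → 28 October 2001.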